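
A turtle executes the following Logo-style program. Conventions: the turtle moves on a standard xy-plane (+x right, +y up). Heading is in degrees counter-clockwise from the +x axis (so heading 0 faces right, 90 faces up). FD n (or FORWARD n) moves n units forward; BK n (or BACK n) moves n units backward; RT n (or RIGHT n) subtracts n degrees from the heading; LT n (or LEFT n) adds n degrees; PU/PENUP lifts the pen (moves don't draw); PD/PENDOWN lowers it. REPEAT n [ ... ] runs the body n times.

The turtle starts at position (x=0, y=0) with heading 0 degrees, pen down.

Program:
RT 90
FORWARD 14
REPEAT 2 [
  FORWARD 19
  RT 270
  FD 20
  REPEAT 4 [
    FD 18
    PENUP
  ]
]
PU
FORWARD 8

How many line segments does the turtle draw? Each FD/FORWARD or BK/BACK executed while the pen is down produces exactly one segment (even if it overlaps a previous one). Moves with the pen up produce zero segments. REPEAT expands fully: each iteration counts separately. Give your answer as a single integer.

Answer: 4

Derivation:
Executing turtle program step by step:
Start: pos=(0,0), heading=0, pen down
RT 90: heading 0 -> 270
FD 14: (0,0) -> (0,-14) [heading=270, draw]
REPEAT 2 [
  -- iteration 1/2 --
  FD 19: (0,-14) -> (0,-33) [heading=270, draw]
  RT 270: heading 270 -> 0
  FD 20: (0,-33) -> (20,-33) [heading=0, draw]
  REPEAT 4 [
    -- iteration 1/4 --
    FD 18: (20,-33) -> (38,-33) [heading=0, draw]
    PU: pen up
    -- iteration 2/4 --
    FD 18: (38,-33) -> (56,-33) [heading=0, move]
    PU: pen up
    -- iteration 3/4 --
    FD 18: (56,-33) -> (74,-33) [heading=0, move]
    PU: pen up
    -- iteration 4/4 --
    FD 18: (74,-33) -> (92,-33) [heading=0, move]
    PU: pen up
  ]
  -- iteration 2/2 --
  FD 19: (92,-33) -> (111,-33) [heading=0, move]
  RT 270: heading 0 -> 90
  FD 20: (111,-33) -> (111,-13) [heading=90, move]
  REPEAT 4 [
    -- iteration 1/4 --
    FD 18: (111,-13) -> (111,5) [heading=90, move]
    PU: pen up
    -- iteration 2/4 --
    FD 18: (111,5) -> (111,23) [heading=90, move]
    PU: pen up
    -- iteration 3/4 --
    FD 18: (111,23) -> (111,41) [heading=90, move]
    PU: pen up
    -- iteration 4/4 --
    FD 18: (111,41) -> (111,59) [heading=90, move]
    PU: pen up
  ]
]
PU: pen up
FD 8: (111,59) -> (111,67) [heading=90, move]
Final: pos=(111,67), heading=90, 4 segment(s) drawn
Segments drawn: 4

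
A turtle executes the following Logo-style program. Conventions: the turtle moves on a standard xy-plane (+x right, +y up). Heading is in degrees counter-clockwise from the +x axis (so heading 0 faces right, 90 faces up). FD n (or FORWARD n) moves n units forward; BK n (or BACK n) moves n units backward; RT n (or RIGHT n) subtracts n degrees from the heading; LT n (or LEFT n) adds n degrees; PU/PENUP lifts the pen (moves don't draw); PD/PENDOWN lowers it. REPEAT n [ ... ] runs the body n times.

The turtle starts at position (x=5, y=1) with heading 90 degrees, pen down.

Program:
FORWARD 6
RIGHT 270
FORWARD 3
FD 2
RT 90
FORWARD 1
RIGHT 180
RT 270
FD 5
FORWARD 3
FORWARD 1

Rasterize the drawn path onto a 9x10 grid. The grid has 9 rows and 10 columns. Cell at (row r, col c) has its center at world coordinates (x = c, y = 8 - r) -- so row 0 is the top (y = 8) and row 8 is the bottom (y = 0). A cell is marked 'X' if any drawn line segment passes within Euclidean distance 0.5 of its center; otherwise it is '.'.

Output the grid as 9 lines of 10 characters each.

Answer: XXXXXXXXXX
XXXXXX....
.....X....
.....X....
.....X....
.....X....
.....X....
.....X....
..........

Derivation:
Segment 0: (5,1) -> (5,7)
Segment 1: (5,7) -> (2,7)
Segment 2: (2,7) -> (0,7)
Segment 3: (0,7) -> (-0,8)
Segment 4: (-0,8) -> (5,8)
Segment 5: (5,8) -> (8,8)
Segment 6: (8,8) -> (9,8)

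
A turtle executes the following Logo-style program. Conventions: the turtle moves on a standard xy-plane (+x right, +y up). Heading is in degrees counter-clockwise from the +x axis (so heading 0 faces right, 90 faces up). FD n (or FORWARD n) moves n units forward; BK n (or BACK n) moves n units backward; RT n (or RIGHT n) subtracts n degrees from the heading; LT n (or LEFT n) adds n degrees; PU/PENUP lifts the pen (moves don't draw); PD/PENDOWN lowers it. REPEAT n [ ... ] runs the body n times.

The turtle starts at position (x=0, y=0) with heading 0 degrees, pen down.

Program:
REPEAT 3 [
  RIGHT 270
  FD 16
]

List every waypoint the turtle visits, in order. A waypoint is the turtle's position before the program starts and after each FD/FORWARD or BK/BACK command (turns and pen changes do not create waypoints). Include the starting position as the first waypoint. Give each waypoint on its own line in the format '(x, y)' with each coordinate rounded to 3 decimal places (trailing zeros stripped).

Executing turtle program step by step:
Start: pos=(0,0), heading=0, pen down
REPEAT 3 [
  -- iteration 1/3 --
  RT 270: heading 0 -> 90
  FD 16: (0,0) -> (0,16) [heading=90, draw]
  -- iteration 2/3 --
  RT 270: heading 90 -> 180
  FD 16: (0,16) -> (-16,16) [heading=180, draw]
  -- iteration 3/3 --
  RT 270: heading 180 -> 270
  FD 16: (-16,16) -> (-16,0) [heading=270, draw]
]
Final: pos=(-16,0), heading=270, 3 segment(s) drawn
Waypoints (4 total):
(0, 0)
(0, 16)
(-16, 16)
(-16, 0)

Answer: (0, 0)
(0, 16)
(-16, 16)
(-16, 0)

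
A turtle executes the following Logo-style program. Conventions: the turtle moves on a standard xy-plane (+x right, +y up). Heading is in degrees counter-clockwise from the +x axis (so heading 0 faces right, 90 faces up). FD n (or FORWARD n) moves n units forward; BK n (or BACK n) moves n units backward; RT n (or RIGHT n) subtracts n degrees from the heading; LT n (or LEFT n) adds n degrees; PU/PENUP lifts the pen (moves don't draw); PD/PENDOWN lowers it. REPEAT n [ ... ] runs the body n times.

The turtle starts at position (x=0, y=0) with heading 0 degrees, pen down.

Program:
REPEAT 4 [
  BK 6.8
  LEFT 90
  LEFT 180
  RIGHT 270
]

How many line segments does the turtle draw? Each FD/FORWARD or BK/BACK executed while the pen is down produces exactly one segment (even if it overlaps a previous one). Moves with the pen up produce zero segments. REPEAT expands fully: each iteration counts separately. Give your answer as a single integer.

Answer: 4

Derivation:
Executing turtle program step by step:
Start: pos=(0,0), heading=0, pen down
REPEAT 4 [
  -- iteration 1/4 --
  BK 6.8: (0,0) -> (-6.8,0) [heading=0, draw]
  LT 90: heading 0 -> 90
  LT 180: heading 90 -> 270
  RT 270: heading 270 -> 0
  -- iteration 2/4 --
  BK 6.8: (-6.8,0) -> (-13.6,0) [heading=0, draw]
  LT 90: heading 0 -> 90
  LT 180: heading 90 -> 270
  RT 270: heading 270 -> 0
  -- iteration 3/4 --
  BK 6.8: (-13.6,0) -> (-20.4,0) [heading=0, draw]
  LT 90: heading 0 -> 90
  LT 180: heading 90 -> 270
  RT 270: heading 270 -> 0
  -- iteration 4/4 --
  BK 6.8: (-20.4,0) -> (-27.2,0) [heading=0, draw]
  LT 90: heading 0 -> 90
  LT 180: heading 90 -> 270
  RT 270: heading 270 -> 0
]
Final: pos=(-27.2,0), heading=0, 4 segment(s) drawn
Segments drawn: 4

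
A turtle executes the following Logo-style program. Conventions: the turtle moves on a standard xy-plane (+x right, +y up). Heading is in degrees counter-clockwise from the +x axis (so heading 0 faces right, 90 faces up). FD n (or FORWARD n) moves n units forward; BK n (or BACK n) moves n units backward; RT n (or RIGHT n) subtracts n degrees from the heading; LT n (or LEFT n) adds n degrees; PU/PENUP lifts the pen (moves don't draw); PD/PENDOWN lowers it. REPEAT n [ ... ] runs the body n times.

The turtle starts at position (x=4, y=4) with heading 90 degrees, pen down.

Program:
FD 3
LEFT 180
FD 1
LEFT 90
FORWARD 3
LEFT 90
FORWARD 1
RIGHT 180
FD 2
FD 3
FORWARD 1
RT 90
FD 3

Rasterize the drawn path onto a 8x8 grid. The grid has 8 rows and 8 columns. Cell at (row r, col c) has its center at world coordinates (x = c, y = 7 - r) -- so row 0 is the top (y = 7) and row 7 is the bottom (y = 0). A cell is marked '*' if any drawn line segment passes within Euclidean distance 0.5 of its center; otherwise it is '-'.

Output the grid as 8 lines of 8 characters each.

Segment 0: (4,4) -> (4,7)
Segment 1: (4,7) -> (4,6)
Segment 2: (4,6) -> (7,6)
Segment 3: (7,6) -> (7,7)
Segment 4: (7,7) -> (7,5)
Segment 5: (7,5) -> (7,2)
Segment 6: (7,2) -> (7,1)
Segment 7: (7,1) -> (4,1)

Answer: ----*--*
----****
----*--*
----*--*
-------*
-------*
----****
--------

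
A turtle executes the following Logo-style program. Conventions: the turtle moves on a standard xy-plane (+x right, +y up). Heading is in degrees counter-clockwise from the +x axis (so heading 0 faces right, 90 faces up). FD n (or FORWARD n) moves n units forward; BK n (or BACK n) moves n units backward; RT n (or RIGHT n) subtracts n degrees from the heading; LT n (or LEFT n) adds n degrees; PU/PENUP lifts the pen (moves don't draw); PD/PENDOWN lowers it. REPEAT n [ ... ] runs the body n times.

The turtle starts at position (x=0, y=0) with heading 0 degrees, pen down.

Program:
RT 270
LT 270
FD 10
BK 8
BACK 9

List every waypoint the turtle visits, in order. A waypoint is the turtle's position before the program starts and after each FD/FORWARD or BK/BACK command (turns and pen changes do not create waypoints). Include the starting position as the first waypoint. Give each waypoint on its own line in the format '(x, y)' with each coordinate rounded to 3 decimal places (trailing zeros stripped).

Answer: (0, 0)
(10, 0)
(2, 0)
(-7, 0)

Derivation:
Executing turtle program step by step:
Start: pos=(0,0), heading=0, pen down
RT 270: heading 0 -> 90
LT 270: heading 90 -> 0
FD 10: (0,0) -> (10,0) [heading=0, draw]
BK 8: (10,0) -> (2,0) [heading=0, draw]
BK 9: (2,0) -> (-7,0) [heading=0, draw]
Final: pos=(-7,0), heading=0, 3 segment(s) drawn
Waypoints (4 total):
(0, 0)
(10, 0)
(2, 0)
(-7, 0)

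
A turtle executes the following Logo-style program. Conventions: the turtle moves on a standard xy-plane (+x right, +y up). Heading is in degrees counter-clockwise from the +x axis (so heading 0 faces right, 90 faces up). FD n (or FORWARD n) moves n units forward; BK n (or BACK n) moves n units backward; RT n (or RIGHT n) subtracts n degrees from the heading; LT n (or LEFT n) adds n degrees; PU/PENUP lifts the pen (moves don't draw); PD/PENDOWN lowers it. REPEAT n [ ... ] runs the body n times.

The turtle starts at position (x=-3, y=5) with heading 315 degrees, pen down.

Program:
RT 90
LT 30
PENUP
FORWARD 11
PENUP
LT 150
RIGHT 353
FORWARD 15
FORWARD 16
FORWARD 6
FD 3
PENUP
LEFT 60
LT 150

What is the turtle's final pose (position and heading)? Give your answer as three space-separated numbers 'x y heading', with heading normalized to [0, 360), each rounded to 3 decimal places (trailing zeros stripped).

Executing turtle program step by step:
Start: pos=(-3,5), heading=315, pen down
RT 90: heading 315 -> 225
LT 30: heading 225 -> 255
PU: pen up
FD 11: (-3,5) -> (-5.847,-5.625) [heading=255, move]
PU: pen up
LT 150: heading 255 -> 45
RT 353: heading 45 -> 52
FD 15: (-5.847,-5.625) -> (3.388,6.195) [heading=52, move]
FD 16: (3.388,6.195) -> (13.238,18.803) [heading=52, move]
FD 6: (13.238,18.803) -> (16.932,23.531) [heading=52, move]
FD 3: (16.932,23.531) -> (18.779,25.895) [heading=52, move]
PU: pen up
LT 60: heading 52 -> 112
LT 150: heading 112 -> 262
Final: pos=(18.779,25.895), heading=262, 0 segment(s) drawn

Answer: 18.779 25.895 262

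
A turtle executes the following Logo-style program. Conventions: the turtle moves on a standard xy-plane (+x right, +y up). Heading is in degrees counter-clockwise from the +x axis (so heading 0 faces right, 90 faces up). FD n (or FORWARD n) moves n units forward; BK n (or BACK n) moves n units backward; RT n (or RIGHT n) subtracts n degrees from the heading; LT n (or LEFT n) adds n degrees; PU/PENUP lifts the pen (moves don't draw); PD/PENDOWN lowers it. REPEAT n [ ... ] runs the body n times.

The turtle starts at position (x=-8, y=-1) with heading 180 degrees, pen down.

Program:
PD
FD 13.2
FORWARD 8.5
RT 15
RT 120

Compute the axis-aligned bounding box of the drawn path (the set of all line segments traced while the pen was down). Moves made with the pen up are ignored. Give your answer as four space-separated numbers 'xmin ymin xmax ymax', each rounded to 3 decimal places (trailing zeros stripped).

Executing turtle program step by step:
Start: pos=(-8,-1), heading=180, pen down
PD: pen down
FD 13.2: (-8,-1) -> (-21.2,-1) [heading=180, draw]
FD 8.5: (-21.2,-1) -> (-29.7,-1) [heading=180, draw]
RT 15: heading 180 -> 165
RT 120: heading 165 -> 45
Final: pos=(-29.7,-1), heading=45, 2 segment(s) drawn

Segment endpoints: x in {-29.7, -21.2, -8}, y in {-1, -1, -1}
xmin=-29.7, ymin=-1, xmax=-8, ymax=-1

Answer: -29.7 -1 -8 -1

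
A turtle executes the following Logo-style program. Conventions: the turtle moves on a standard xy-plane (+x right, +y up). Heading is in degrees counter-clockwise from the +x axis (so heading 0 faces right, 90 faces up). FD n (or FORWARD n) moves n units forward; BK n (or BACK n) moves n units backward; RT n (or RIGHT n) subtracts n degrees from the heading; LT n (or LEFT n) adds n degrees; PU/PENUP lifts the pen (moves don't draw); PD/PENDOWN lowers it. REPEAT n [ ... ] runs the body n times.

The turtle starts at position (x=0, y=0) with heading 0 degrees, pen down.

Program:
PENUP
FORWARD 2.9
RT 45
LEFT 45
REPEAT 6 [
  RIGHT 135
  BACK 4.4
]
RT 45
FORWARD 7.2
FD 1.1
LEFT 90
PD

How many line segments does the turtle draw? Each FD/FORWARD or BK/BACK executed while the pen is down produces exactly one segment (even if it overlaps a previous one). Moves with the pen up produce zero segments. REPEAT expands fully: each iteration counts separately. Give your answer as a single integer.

Answer: 0

Derivation:
Executing turtle program step by step:
Start: pos=(0,0), heading=0, pen down
PU: pen up
FD 2.9: (0,0) -> (2.9,0) [heading=0, move]
RT 45: heading 0 -> 315
LT 45: heading 315 -> 0
REPEAT 6 [
  -- iteration 1/6 --
  RT 135: heading 0 -> 225
  BK 4.4: (2.9,0) -> (6.011,3.111) [heading=225, move]
  -- iteration 2/6 --
  RT 135: heading 225 -> 90
  BK 4.4: (6.011,3.111) -> (6.011,-1.289) [heading=90, move]
  -- iteration 3/6 --
  RT 135: heading 90 -> 315
  BK 4.4: (6.011,-1.289) -> (2.9,1.823) [heading=315, move]
  -- iteration 4/6 --
  RT 135: heading 315 -> 180
  BK 4.4: (2.9,1.823) -> (7.3,1.823) [heading=180, move]
  -- iteration 5/6 --
  RT 135: heading 180 -> 45
  BK 4.4: (7.3,1.823) -> (4.189,-1.289) [heading=45, move]
  -- iteration 6/6 --
  RT 135: heading 45 -> 270
  BK 4.4: (4.189,-1.289) -> (4.189,3.111) [heading=270, move]
]
RT 45: heading 270 -> 225
FD 7.2: (4.189,3.111) -> (-0.902,-1.98) [heading=225, move]
FD 1.1: (-0.902,-1.98) -> (-1.68,-2.758) [heading=225, move]
LT 90: heading 225 -> 315
PD: pen down
Final: pos=(-1.68,-2.758), heading=315, 0 segment(s) drawn
Segments drawn: 0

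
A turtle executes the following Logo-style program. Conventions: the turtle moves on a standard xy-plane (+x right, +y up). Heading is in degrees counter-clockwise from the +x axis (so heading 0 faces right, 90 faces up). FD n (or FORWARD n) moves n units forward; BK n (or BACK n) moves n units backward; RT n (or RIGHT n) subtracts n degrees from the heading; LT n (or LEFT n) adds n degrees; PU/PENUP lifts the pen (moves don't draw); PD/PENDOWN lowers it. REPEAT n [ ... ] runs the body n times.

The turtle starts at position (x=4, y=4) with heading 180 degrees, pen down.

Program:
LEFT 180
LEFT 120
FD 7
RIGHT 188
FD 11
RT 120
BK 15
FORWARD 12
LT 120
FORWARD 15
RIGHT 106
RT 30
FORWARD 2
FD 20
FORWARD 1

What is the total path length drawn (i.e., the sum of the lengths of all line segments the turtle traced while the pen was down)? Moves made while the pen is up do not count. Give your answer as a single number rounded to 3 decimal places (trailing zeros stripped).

Answer: 83

Derivation:
Executing turtle program step by step:
Start: pos=(4,4), heading=180, pen down
LT 180: heading 180 -> 0
LT 120: heading 0 -> 120
FD 7: (4,4) -> (0.5,10.062) [heading=120, draw]
RT 188: heading 120 -> 292
FD 11: (0.5,10.062) -> (4.621,-0.137) [heading=292, draw]
RT 120: heading 292 -> 172
BK 15: (4.621,-0.137) -> (19.475,-2.224) [heading=172, draw]
FD 12: (19.475,-2.224) -> (7.591,-0.554) [heading=172, draw]
LT 120: heading 172 -> 292
FD 15: (7.591,-0.554) -> (13.211,-14.462) [heading=292, draw]
RT 106: heading 292 -> 186
RT 30: heading 186 -> 156
FD 2: (13.211,-14.462) -> (11.383,-13.649) [heading=156, draw]
FD 20: (11.383,-13.649) -> (-6.887,-5.514) [heading=156, draw]
FD 1: (-6.887,-5.514) -> (-7.801,-5.107) [heading=156, draw]
Final: pos=(-7.801,-5.107), heading=156, 8 segment(s) drawn

Segment lengths:
  seg 1: (4,4) -> (0.5,10.062), length = 7
  seg 2: (0.5,10.062) -> (4.621,-0.137), length = 11
  seg 3: (4.621,-0.137) -> (19.475,-2.224), length = 15
  seg 4: (19.475,-2.224) -> (7.591,-0.554), length = 12
  seg 5: (7.591,-0.554) -> (13.211,-14.462), length = 15
  seg 6: (13.211,-14.462) -> (11.383,-13.649), length = 2
  seg 7: (11.383,-13.649) -> (-6.887,-5.514), length = 20
  seg 8: (-6.887,-5.514) -> (-7.801,-5.107), length = 1
Total = 83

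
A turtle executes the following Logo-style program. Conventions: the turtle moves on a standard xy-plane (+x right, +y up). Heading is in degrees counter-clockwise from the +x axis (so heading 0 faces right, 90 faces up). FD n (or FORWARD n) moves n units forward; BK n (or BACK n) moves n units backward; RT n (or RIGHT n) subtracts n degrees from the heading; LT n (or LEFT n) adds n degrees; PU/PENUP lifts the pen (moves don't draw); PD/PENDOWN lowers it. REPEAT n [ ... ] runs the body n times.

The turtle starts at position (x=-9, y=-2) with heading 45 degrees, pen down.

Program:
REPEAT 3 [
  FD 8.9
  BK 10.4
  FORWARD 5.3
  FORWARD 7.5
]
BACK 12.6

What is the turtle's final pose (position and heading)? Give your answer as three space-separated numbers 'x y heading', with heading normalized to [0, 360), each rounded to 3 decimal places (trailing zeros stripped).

Answer: 6.061 13.061 45

Derivation:
Executing turtle program step by step:
Start: pos=(-9,-2), heading=45, pen down
REPEAT 3 [
  -- iteration 1/3 --
  FD 8.9: (-9,-2) -> (-2.707,4.293) [heading=45, draw]
  BK 10.4: (-2.707,4.293) -> (-10.061,-3.061) [heading=45, draw]
  FD 5.3: (-10.061,-3.061) -> (-6.313,0.687) [heading=45, draw]
  FD 7.5: (-6.313,0.687) -> (-1.01,5.99) [heading=45, draw]
  -- iteration 2/3 --
  FD 8.9: (-1.01,5.99) -> (5.284,12.284) [heading=45, draw]
  BK 10.4: (5.284,12.284) -> (-2.07,4.93) [heading=45, draw]
  FD 5.3: (-2.07,4.93) -> (1.677,8.677) [heading=45, draw]
  FD 7.5: (1.677,8.677) -> (6.981,13.981) [heading=45, draw]
  -- iteration 3/3 --
  FD 8.9: (6.981,13.981) -> (13.274,20.274) [heading=45, draw]
  BK 10.4: (13.274,20.274) -> (5.92,12.92) [heading=45, draw]
  FD 5.3: (5.92,12.92) -> (9.668,16.668) [heading=45, draw]
  FD 7.5: (9.668,16.668) -> (14.971,21.971) [heading=45, draw]
]
BK 12.6: (14.971,21.971) -> (6.061,13.061) [heading=45, draw]
Final: pos=(6.061,13.061), heading=45, 13 segment(s) drawn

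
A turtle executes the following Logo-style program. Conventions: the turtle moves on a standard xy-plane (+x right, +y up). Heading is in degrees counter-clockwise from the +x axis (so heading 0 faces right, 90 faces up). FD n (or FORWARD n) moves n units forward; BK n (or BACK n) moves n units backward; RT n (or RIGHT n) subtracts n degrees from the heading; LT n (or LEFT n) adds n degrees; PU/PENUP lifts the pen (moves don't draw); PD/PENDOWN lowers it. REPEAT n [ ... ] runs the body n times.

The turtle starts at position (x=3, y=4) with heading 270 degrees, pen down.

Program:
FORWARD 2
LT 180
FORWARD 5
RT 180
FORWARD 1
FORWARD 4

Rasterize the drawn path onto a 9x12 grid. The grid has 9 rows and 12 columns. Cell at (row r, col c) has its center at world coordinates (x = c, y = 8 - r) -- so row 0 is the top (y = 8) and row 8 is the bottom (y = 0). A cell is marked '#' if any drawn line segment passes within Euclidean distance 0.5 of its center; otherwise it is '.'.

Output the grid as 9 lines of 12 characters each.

Segment 0: (3,4) -> (3,2)
Segment 1: (3,2) -> (3,7)
Segment 2: (3,7) -> (3,6)
Segment 3: (3,6) -> (3,2)

Answer: ............
...#........
...#........
...#........
...#........
...#........
...#........
............
............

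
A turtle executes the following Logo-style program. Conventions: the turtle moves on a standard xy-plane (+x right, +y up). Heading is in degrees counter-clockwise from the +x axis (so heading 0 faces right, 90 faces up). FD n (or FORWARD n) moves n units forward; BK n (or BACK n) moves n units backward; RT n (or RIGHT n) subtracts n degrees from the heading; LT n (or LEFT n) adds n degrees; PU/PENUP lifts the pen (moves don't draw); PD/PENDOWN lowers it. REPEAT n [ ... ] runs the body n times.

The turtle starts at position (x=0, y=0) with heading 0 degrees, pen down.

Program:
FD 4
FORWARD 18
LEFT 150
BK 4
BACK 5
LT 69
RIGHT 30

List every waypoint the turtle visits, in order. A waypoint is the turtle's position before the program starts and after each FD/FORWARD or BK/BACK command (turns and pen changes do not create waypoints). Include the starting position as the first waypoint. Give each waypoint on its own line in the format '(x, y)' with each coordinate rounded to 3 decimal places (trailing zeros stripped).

Executing turtle program step by step:
Start: pos=(0,0), heading=0, pen down
FD 4: (0,0) -> (4,0) [heading=0, draw]
FD 18: (4,0) -> (22,0) [heading=0, draw]
LT 150: heading 0 -> 150
BK 4: (22,0) -> (25.464,-2) [heading=150, draw]
BK 5: (25.464,-2) -> (29.794,-4.5) [heading=150, draw]
LT 69: heading 150 -> 219
RT 30: heading 219 -> 189
Final: pos=(29.794,-4.5), heading=189, 4 segment(s) drawn
Waypoints (5 total):
(0, 0)
(4, 0)
(22, 0)
(25.464, -2)
(29.794, -4.5)

Answer: (0, 0)
(4, 0)
(22, 0)
(25.464, -2)
(29.794, -4.5)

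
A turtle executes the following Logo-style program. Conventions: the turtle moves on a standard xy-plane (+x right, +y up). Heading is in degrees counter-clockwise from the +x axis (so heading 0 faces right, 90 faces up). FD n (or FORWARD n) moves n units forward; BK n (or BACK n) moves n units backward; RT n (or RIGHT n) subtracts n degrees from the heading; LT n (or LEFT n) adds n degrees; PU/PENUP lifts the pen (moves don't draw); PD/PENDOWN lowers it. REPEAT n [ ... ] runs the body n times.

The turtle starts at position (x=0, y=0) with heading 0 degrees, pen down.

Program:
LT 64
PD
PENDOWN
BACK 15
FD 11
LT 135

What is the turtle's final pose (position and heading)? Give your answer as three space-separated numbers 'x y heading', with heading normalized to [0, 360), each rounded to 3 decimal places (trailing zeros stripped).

Executing turtle program step by step:
Start: pos=(0,0), heading=0, pen down
LT 64: heading 0 -> 64
PD: pen down
PD: pen down
BK 15: (0,0) -> (-6.576,-13.482) [heading=64, draw]
FD 11: (-6.576,-13.482) -> (-1.753,-3.595) [heading=64, draw]
LT 135: heading 64 -> 199
Final: pos=(-1.753,-3.595), heading=199, 2 segment(s) drawn

Answer: -1.753 -3.595 199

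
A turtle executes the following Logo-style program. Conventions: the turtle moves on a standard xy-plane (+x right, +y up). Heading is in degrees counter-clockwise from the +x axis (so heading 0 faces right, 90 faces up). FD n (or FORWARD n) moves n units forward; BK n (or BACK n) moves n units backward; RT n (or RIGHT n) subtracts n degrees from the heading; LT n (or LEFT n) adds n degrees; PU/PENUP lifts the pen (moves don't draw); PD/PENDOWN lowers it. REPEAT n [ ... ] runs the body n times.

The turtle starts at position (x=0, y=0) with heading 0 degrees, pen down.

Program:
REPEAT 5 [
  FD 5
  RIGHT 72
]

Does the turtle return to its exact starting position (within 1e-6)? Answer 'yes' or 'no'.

Executing turtle program step by step:
Start: pos=(0,0), heading=0, pen down
REPEAT 5 [
  -- iteration 1/5 --
  FD 5: (0,0) -> (5,0) [heading=0, draw]
  RT 72: heading 0 -> 288
  -- iteration 2/5 --
  FD 5: (5,0) -> (6.545,-4.755) [heading=288, draw]
  RT 72: heading 288 -> 216
  -- iteration 3/5 --
  FD 5: (6.545,-4.755) -> (2.5,-7.694) [heading=216, draw]
  RT 72: heading 216 -> 144
  -- iteration 4/5 --
  FD 5: (2.5,-7.694) -> (-1.545,-4.755) [heading=144, draw]
  RT 72: heading 144 -> 72
  -- iteration 5/5 --
  FD 5: (-1.545,-4.755) -> (0,0) [heading=72, draw]
  RT 72: heading 72 -> 0
]
Final: pos=(0,0), heading=0, 5 segment(s) drawn

Start position: (0, 0)
Final position: (0, 0)
Distance = 0; < 1e-6 -> CLOSED

Answer: yes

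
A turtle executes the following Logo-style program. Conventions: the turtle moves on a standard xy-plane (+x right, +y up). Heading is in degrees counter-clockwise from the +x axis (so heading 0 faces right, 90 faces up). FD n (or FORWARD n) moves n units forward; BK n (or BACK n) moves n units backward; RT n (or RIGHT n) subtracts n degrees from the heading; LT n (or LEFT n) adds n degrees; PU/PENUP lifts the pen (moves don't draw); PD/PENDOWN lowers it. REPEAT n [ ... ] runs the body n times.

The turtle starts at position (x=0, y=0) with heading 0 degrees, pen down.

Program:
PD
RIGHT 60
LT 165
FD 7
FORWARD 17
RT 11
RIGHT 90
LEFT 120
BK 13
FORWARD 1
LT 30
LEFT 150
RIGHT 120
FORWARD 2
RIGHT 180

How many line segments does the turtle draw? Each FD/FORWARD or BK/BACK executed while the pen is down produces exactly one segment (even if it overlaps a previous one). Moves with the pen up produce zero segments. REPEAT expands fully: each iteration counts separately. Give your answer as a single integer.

Answer: 5

Derivation:
Executing turtle program step by step:
Start: pos=(0,0), heading=0, pen down
PD: pen down
RT 60: heading 0 -> 300
LT 165: heading 300 -> 105
FD 7: (0,0) -> (-1.812,6.761) [heading=105, draw]
FD 17: (-1.812,6.761) -> (-6.212,23.182) [heading=105, draw]
RT 11: heading 105 -> 94
RT 90: heading 94 -> 4
LT 120: heading 4 -> 124
BK 13: (-6.212,23.182) -> (1.058,12.405) [heading=124, draw]
FD 1: (1.058,12.405) -> (0.499,13.234) [heading=124, draw]
LT 30: heading 124 -> 154
LT 150: heading 154 -> 304
RT 120: heading 304 -> 184
FD 2: (0.499,13.234) -> (-1.496,13.094) [heading=184, draw]
RT 180: heading 184 -> 4
Final: pos=(-1.496,13.094), heading=4, 5 segment(s) drawn
Segments drawn: 5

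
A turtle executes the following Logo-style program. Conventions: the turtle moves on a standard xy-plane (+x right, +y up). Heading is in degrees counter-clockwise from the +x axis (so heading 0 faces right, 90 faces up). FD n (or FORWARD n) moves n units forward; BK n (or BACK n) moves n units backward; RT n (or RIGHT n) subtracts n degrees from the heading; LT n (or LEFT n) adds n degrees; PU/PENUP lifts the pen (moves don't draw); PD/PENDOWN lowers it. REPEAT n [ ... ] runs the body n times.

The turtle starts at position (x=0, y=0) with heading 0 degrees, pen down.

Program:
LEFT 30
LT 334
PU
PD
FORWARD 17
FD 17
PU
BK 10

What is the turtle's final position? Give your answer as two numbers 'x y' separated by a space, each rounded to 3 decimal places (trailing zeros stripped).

Executing turtle program step by step:
Start: pos=(0,0), heading=0, pen down
LT 30: heading 0 -> 30
LT 334: heading 30 -> 4
PU: pen up
PD: pen down
FD 17: (0,0) -> (16.959,1.186) [heading=4, draw]
FD 17: (16.959,1.186) -> (33.917,2.372) [heading=4, draw]
PU: pen up
BK 10: (33.917,2.372) -> (23.942,1.674) [heading=4, move]
Final: pos=(23.942,1.674), heading=4, 2 segment(s) drawn

Answer: 23.942 1.674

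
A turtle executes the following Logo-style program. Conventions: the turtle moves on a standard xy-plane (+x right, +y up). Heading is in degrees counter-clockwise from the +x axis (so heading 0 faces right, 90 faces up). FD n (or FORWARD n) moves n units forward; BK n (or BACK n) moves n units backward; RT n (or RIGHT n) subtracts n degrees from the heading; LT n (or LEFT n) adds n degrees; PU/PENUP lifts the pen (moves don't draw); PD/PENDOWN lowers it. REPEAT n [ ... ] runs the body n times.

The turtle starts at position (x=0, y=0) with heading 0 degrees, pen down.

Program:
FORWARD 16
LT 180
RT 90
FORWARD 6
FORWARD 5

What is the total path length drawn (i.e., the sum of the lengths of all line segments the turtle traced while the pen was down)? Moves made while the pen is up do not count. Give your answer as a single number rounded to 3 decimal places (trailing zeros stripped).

Executing turtle program step by step:
Start: pos=(0,0), heading=0, pen down
FD 16: (0,0) -> (16,0) [heading=0, draw]
LT 180: heading 0 -> 180
RT 90: heading 180 -> 90
FD 6: (16,0) -> (16,6) [heading=90, draw]
FD 5: (16,6) -> (16,11) [heading=90, draw]
Final: pos=(16,11), heading=90, 3 segment(s) drawn

Segment lengths:
  seg 1: (0,0) -> (16,0), length = 16
  seg 2: (16,0) -> (16,6), length = 6
  seg 3: (16,6) -> (16,11), length = 5
Total = 27

Answer: 27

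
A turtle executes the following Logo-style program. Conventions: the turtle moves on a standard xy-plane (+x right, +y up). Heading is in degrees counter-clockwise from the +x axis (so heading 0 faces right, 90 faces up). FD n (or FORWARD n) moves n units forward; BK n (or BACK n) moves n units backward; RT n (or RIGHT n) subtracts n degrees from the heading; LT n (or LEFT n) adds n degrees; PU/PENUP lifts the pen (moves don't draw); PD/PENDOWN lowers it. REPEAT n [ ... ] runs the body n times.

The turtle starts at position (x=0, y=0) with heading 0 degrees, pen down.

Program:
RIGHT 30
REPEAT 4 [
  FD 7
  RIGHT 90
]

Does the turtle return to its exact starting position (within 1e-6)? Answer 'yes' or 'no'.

Answer: yes

Derivation:
Executing turtle program step by step:
Start: pos=(0,0), heading=0, pen down
RT 30: heading 0 -> 330
REPEAT 4 [
  -- iteration 1/4 --
  FD 7: (0,0) -> (6.062,-3.5) [heading=330, draw]
  RT 90: heading 330 -> 240
  -- iteration 2/4 --
  FD 7: (6.062,-3.5) -> (2.562,-9.562) [heading=240, draw]
  RT 90: heading 240 -> 150
  -- iteration 3/4 --
  FD 7: (2.562,-9.562) -> (-3.5,-6.062) [heading=150, draw]
  RT 90: heading 150 -> 60
  -- iteration 4/4 --
  FD 7: (-3.5,-6.062) -> (0,0) [heading=60, draw]
  RT 90: heading 60 -> 330
]
Final: pos=(0,0), heading=330, 4 segment(s) drawn

Start position: (0, 0)
Final position: (0, 0)
Distance = 0; < 1e-6 -> CLOSED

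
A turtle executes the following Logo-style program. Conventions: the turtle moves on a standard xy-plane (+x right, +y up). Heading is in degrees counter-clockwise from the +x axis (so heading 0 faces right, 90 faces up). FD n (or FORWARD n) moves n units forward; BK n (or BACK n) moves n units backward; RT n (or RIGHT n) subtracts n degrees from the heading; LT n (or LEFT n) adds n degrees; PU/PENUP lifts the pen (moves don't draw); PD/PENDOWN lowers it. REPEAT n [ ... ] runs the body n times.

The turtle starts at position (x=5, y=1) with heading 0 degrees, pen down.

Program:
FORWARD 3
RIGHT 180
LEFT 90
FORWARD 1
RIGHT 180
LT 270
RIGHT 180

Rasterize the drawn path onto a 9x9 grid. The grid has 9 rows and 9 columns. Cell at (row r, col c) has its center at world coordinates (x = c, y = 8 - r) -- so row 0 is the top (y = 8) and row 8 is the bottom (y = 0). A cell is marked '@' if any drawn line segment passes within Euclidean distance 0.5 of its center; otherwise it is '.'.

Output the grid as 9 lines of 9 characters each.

Answer: .........
.........
.........
.........
.........
.........
.........
.....@@@@
........@

Derivation:
Segment 0: (5,1) -> (8,1)
Segment 1: (8,1) -> (8,0)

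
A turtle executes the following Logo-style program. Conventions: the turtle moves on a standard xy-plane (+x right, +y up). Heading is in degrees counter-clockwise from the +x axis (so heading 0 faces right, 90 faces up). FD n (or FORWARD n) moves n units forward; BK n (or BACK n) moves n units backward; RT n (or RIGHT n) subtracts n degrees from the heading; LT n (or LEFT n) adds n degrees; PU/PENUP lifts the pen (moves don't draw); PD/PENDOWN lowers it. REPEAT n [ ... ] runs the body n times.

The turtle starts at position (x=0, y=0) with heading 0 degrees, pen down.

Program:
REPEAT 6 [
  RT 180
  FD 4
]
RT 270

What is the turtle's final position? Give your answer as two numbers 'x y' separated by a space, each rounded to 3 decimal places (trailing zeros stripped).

Executing turtle program step by step:
Start: pos=(0,0), heading=0, pen down
REPEAT 6 [
  -- iteration 1/6 --
  RT 180: heading 0 -> 180
  FD 4: (0,0) -> (-4,0) [heading=180, draw]
  -- iteration 2/6 --
  RT 180: heading 180 -> 0
  FD 4: (-4,0) -> (0,0) [heading=0, draw]
  -- iteration 3/6 --
  RT 180: heading 0 -> 180
  FD 4: (0,0) -> (-4,0) [heading=180, draw]
  -- iteration 4/6 --
  RT 180: heading 180 -> 0
  FD 4: (-4,0) -> (0,0) [heading=0, draw]
  -- iteration 5/6 --
  RT 180: heading 0 -> 180
  FD 4: (0,0) -> (-4,0) [heading=180, draw]
  -- iteration 6/6 --
  RT 180: heading 180 -> 0
  FD 4: (-4,0) -> (0,0) [heading=0, draw]
]
RT 270: heading 0 -> 90
Final: pos=(0,0), heading=90, 6 segment(s) drawn

Answer: 0 0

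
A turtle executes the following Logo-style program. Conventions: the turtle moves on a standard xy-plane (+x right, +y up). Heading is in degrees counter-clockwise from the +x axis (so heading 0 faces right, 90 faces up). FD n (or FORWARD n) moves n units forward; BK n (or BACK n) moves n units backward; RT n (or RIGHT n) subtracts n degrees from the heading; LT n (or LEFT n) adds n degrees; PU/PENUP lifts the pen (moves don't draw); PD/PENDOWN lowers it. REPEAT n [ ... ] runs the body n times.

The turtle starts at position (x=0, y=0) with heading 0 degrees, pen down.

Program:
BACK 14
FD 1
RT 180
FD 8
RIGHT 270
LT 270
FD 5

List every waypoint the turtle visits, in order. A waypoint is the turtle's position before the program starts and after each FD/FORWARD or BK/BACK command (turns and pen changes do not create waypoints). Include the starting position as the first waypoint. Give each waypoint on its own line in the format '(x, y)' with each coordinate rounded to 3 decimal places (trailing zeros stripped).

Executing turtle program step by step:
Start: pos=(0,0), heading=0, pen down
BK 14: (0,0) -> (-14,0) [heading=0, draw]
FD 1: (-14,0) -> (-13,0) [heading=0, draw]
RT 180: heading 0 -> 180
FD 8: (-13,0) -> (-21,0) [heading=180, draw]
RT 270: heading 180 -> 270
LT 270: heading 270 -> 180
FD 5: (-21,0) -> (-26,0) [heading=180, draw]
Final: pos=(-26,0), heading=180, 4 segment(s) drawn
Waypoints (5 total):
(0, 0)
(-14, 0)
(-13, 0)
(-21, 0)
(-26, 0)

Answer: (0, 0)
(-14, 0)
(-13, 0)
(-21, 0)
(-26, 0)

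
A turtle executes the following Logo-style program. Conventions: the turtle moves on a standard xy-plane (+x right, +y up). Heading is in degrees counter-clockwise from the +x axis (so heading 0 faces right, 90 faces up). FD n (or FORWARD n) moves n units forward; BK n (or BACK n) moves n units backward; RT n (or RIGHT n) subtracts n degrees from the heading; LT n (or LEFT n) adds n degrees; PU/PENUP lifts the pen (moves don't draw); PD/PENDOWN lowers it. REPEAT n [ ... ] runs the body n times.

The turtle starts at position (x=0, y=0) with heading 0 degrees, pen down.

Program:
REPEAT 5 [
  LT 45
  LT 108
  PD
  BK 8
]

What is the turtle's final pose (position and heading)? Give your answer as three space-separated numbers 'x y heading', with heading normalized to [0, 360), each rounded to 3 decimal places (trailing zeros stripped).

Executing turtle program step by step:
Start: pos=(0,0), heading=0, pen down
REPEAT 5 [
  -- iteration 1/5 --
  LT 45: heading 0 -> 45
  LT 108: heading 45 -> 153
  PD: pen down
  BK 8: (0,0) -> (7.128,-3.632) [heading=153, draw]
  -- iteration 2/5 --
  LT 45: heading 153 -> 198
  LT 108: heading 198 -> 306
  PD: pen down
  BK 8: (7.128,-3.632) -> (2.426,2.84) [heading=306, draw]
  -- iteration 3/5 --
  LT 45: heading 306 -> 351
  LT 108: heading 351 -> 99
  PD: pen down
  BK 8: (2.426,2.84) -> (3.677,-5.061) [heading=99, draw]
  -- iteration 4/5 --
  LT 45: heading 99 -> 144
  LT 108: heading 144 -> 252
  PD: pen down
  BK 8: (3.677,-5.061) -> (6.149,2.547) [heading=252, draw]
  -- iteration 5/5 --
  LT 45: heading 252 -> 297
  LT 108: heading 297 -> 45
  PD: pen down
  BK 8: (6.149,2.547) -> (0.493,-3.11) [heading=45, draw]
]
Final: pos=(0.493,-3.11), heading=45, 5 segment(s) drawn

Answer: 0.493 -3.11 45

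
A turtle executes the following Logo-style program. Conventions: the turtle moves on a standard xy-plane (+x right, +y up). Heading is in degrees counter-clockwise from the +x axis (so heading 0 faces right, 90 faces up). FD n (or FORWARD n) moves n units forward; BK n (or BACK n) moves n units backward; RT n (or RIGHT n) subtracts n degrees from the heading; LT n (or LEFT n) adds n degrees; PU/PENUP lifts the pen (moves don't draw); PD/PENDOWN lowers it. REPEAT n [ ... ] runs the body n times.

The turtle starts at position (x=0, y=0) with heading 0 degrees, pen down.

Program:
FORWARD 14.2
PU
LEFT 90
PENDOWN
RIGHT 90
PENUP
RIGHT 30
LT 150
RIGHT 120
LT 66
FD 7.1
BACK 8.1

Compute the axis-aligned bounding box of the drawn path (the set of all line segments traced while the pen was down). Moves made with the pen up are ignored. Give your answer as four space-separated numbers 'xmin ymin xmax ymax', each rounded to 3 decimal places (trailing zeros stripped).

Executing turtle program step by step:
Start: pos=(0,0), heading=0, pen down
FD 14.2: (0,0) -> (14.2,0) [heading=0, draw]
PU: pen up
LT 90: heading 0 -> 90
PD: pen down
RT 90: heading 90 -> 0
PU: pen up
RT 30: heading 0 -> 330
LT 150: heading 330 -> 120
RT 120: heading 120 -> 0
LT 66: heading 0 -> 66
FD 7.1: (14.2,0) -> (17.088,6.486) [heading=66, move]
BK 8.1: (17.088,6.486) -> (13.793,-0.914) [heading=66, move]
Final: pos=(13.793,-0.914), heading=66, 1 segment(s) drawn

Segment endpoints: x in {0, 14.2}, y in {0}
xmin=0, ymin=0, xmax=14.2, ymax=0

Answer: 0 0 14.2 0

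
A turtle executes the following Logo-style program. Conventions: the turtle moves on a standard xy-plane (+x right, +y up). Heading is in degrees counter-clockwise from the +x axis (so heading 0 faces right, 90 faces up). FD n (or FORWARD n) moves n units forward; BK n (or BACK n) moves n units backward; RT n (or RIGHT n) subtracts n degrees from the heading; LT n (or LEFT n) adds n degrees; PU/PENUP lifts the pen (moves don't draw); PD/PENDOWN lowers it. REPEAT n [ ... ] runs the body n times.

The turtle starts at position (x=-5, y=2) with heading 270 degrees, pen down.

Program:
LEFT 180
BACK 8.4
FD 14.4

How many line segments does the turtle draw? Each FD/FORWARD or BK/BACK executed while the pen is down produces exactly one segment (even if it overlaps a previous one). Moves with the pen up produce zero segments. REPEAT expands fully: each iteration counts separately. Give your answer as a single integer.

Answer: 2

Derivation:
Executing turtle program step by step:
Start: pos=(-5,2), heading=270, pen down
LT 180: heading 270 -> 90
BK 8.4: (-5,2) -> (-5,-6.4) [heading=90, draw]
FD 14.4: (-5,-6.4) -> (-5,8) [heading=90, draw]
Final: pos=(-5,8), heading=90, 2 segment(s) drawn
Segments drawn: 2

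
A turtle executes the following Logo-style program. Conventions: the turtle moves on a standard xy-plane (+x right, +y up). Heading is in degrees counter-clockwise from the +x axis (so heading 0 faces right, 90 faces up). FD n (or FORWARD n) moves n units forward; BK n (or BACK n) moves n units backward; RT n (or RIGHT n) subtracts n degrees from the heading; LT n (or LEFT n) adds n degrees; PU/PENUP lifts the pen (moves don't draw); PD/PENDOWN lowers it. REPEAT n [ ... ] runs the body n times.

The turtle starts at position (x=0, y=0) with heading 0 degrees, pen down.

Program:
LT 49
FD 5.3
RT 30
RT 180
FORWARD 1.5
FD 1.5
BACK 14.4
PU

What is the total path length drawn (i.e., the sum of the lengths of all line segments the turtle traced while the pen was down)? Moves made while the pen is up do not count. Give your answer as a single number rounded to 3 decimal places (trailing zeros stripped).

Executing turtle program step by step:
Start: pos=(0,0), heading=0, pen down
LT 49: heading 0 -> 49
FD 5.3: (0,0) -> (3.477,4) [heading=49, draw]
RT 30: heading 49 -> 19
RT 180: heading 19 -> 199
FD 1.5: (3.477,4) -> (2.059,3.512) [heading=199, draw]
FD 1.5: (2.059,3.512) -> (0.641,3.023) [heading=199, draw]
BK 14.4: (0.641,3.023) -> (14.256,7.711) [heading=199, draw]
PU: pen up
Final: pos=(14.256,7.711), heading=199, 4 segment(s) drawn

Segment lengths:
  seg 1: (0,0) -> (3.477,4), length = 5.3
  seg 2: (3.477,4) -> (2.059,3.512), length = 1.5
  seg 3: (2.059,3.512) -> (0.641,3.023), length = 1.5
  seg 4: (0.641,3.023) -> (14.256,7.711), length = 14.4
Total = 22.7

Answer: 22.7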